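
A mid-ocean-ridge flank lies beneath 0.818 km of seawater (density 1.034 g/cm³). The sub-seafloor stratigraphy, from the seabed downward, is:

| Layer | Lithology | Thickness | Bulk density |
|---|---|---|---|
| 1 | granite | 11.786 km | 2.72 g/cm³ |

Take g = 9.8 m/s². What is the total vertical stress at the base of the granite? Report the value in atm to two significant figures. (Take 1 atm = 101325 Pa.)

seawater: 1034 kg/m³ × 9.8 m/s² × 818 m = 8.289×10^6 Pa = 81.81 atm
granite: 2720 kg/m³ × 9.8 m/s² × 11786 m = 3.142×10^8 Pa = 3101 atm
Total = 81.81 + 3101 = 3182.4 atm

3200 atm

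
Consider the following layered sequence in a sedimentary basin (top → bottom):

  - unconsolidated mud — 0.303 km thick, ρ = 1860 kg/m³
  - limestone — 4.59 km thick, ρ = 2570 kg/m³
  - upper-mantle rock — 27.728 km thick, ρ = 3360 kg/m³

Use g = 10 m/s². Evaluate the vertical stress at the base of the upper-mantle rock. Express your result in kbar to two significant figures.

11 kbar

unconsolidated mud: 1860 kg/m³ × 10 m/s² × 303 m = 5.636×10^6 Pa = 0.05636 kbar
limestone: 2570 kg/m³ × 10 m/s² × 4590 m = 1.180×10^8 Pa = 1.180 kbar
upper-mantle rock: 3360 kg/m³ × 10 m/s² × 27728 m = 9.317×10^8 Pa = 9.317 kbar
Total = 0.05636 + 1.180 + 9.317 = 10.553 kbar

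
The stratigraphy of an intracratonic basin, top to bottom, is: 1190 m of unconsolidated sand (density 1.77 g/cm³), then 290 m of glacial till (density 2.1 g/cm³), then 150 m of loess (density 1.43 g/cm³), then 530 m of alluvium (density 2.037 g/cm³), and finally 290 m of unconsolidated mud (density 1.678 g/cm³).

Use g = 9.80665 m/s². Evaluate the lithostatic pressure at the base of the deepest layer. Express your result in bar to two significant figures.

440 bar

unconsolidated sand: 1770 kg/m³ × 9.80665 m/s² × 1190 m = 2.066×10^7 Pa = 206.6 bar
glacial till: 2100 kg/m³ × 9.80665 m/s² × 290 m = 5.972×10^6 Pa = 59.72 bar
loess: 1430 kg/m³ × 9.80665 m/s² × 150 m = 2.104×10^6 Pa = 21.04 bar
alluvium: 2037 kg/m³ × 9.80665 m/s² × 530 m = 1.059×10^7 Pa = 105.9 bar
unconsolidated mud: 1678 kg/m³ × 9.80665 m/s² × 290 m = 4.772×10^6 Pa = 47.72 bar
Total = 206.6 + 59.72 + 21.04 + 105.9 + 47.72 = 440.91 bar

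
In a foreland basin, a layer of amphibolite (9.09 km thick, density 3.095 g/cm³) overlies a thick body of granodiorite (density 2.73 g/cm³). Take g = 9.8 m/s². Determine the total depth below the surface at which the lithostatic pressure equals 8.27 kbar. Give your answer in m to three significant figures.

Pressure at base of upper layers: 3095×9.8×9090 = 2.757×10^8 Pa = 2.757 kbar
Remaining pressure to be supplied by granodiorite: 8.270×10^8 − 2.757×10^8 = 5.513×10^8 Pa
Additional depth in granodiorite = 5.513×10^8 Pa / (2730 kg/m³ × 9.8 m/s²) = 20606 m
Total depth = 9090 m + 20606 m = 29696 m

29700 m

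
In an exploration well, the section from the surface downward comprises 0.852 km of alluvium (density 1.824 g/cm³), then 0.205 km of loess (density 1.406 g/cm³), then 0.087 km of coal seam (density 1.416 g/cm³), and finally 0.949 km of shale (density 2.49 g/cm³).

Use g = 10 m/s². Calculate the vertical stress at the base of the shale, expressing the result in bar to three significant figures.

alluvium: 1824 kg/m³ × 10 m/s² × 852 m = 1.554×10^7 Pa = 155.4 bar
loess: 1406 kg/m³ × 10 m/s² × 205 m = 2.882×10^6 Pa = 28.82 bar
coal seam: 1416 kg/m³ × 10 m/s² × 87 m = 1.232×10^6 Pa = 12.32 bar
shale: 2490 kg/m³ × 10 m/s² × 949 m = 2.363×10^7 Pa = 236.3 bar
Total = 155.4 + 28.82 + 12.32 + 236.3 = 432.85 bar

433 bar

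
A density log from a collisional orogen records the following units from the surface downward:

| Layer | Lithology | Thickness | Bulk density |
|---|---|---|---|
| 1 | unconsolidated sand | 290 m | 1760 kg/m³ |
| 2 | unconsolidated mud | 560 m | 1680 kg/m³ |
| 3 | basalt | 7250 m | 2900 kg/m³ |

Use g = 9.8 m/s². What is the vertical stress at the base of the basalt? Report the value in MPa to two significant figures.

unconsolidated sand: 1760 kg/m³ × 9.8 m/s² × 290 m = 5.002×10^6 Pa = 5.002 MPa
unconsolidated mud: 1680 kg/m³ × 9.8 m/s² × 560 m = 9.220×10^6 Pa = 9.220 MPa
basalt: 2900 kg/m³ × 9.8 m/s² × 7250 m = 2.060×10^8 Pa = 206.0 MPa
Total = 5.002 + 9.220 + 206.0 = 220.27 MPa

220 MPa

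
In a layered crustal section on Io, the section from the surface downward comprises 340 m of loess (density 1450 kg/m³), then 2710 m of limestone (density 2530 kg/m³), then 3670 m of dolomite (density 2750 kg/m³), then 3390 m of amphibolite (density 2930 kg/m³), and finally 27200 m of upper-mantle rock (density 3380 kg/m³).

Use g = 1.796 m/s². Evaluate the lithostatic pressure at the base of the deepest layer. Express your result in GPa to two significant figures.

loess: 1450 kg/m³ × 1.796 m/s² × 340 m = 8.854×10^5 Pa = 8.854×10^-4 GPa
limestone: 2530 kg/m³ × 1.796 m/s² × 2710 m = 1.231×10^7 Pa = 0.01231 GPa
dolomite: 2750 kg/m³ × 1.796 m/s² × 3670 m = 1.813×10^7 Pa = 0.01813 GPa
amphibolite: 2930 kg/m³ × 1.796 m/s² × 3390 m = 1.784×10^7 Pa = 0.01784 GPa
upper-mantle rock: 3380 kg/m³ × 1.796 m/s² × 27200 m = 1.651×10^8 Pa = 0.1651 GPa
Total = 8.854×10^-4 + 0.01231 + 0.01813 + 0.01784 + 0.1651 = 0.21428 GPa

0.21 GPa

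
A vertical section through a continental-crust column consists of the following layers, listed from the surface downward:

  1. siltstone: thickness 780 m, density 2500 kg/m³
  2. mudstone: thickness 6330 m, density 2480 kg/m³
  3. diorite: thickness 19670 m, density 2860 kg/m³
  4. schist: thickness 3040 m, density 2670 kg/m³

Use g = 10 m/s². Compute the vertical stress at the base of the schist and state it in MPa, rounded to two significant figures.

siltstone: 2500 kg/m³ × 10 m/s² × 780 m = 1.950×10^7 Pa = 19.50 MPa
mudstone: 2480 kg/m³ × 10 m/s² × 6330 m = 1.570×10^8 Pa = 157.0 MPa
diorite: 2860 kg/m³ × 10 m/s² × 19670 m = 5.626×10^8 Pa = 562.6 MPa
schist: 2670 kg/m³ × 10 m/s² × 3040 m = 8.117×10^7 Pa = 81.17 MPa
Total = 19.50 + 157.0 + 562.6 + 81.17 = 820.21 MPa

820 MPa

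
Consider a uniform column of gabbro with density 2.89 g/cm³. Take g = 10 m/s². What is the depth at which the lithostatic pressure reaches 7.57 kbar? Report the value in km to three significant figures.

h = P/(ρg) = 7.57 kbar / (2890 kg/m³ × 10 m/s²) = 7.570×10^8 Pa / 28900 Pa/m = 26194 m
= 26.194 km

26.2 km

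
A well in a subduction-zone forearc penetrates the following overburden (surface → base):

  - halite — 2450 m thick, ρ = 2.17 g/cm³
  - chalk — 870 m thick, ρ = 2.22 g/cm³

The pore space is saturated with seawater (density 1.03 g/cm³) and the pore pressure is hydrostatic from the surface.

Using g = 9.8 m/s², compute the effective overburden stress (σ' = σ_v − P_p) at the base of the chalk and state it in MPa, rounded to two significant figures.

38 MPa

Overburden (lithostatic) stress σ_v:
halite: 2170 kg/m³ × 9.8 m/s² × 2450 m = 5.210×10^7 Pa = 52.10 MPa
chalk: 2220 kg/m³ × 9.8 m/s² × 870 m = 1.893×10^7 Pa = 18.93 MPa
Total = 52.10 + 18.93 = 71.029 MPa
Pore pressure P_p = 1030 kg/m³ × 9.8 m/s² × 3320 m = 3.351×10^7 Pa = 33.51 MPa
Effective stress σ' = σ_v − P_p = 71.03 − 33.51 = 37.517 MPa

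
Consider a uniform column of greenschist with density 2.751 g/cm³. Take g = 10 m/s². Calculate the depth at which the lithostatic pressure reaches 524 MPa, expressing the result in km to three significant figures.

h = P/(ρg) = 524 MPa / (2751 kg/m³ × 10 m/s²) = 5.240×10^8 Pa / 27510 Pa/m = 19048 m
= 19.048 km

19.0 km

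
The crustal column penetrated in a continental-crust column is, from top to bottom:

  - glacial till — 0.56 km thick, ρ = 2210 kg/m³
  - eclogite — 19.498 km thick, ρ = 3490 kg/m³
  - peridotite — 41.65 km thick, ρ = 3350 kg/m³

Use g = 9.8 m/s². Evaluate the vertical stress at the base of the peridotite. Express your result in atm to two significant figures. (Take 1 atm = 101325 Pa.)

20000 atm

glacial till: 2210 kg/m³ × 9.8 m/s² × 560 m = 1.213×10^7 Pa = 119.7 atm
eclogite: 3490 kg/m³ × 9.8 m/s² × 19498 m = 6.669×10^8 Pa = 6582 atm
peridotite: 3350 kg/m³ × 9.8 m/s² × 41650 m = 1.367×10^9 Pa = 13495 atm
Total = 119.7 + 6582 + 13495 = 20196 atm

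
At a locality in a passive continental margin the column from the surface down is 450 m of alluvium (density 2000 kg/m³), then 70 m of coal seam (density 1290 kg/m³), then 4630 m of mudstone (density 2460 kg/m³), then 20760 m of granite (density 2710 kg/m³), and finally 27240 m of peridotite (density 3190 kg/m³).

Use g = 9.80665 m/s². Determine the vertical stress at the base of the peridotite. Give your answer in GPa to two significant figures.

1.5 GPa

alluvium: 2000 kg/m³ × 9.80665 m/s² × 450 m = 8.826×10^6 Pa = 8.826×10^-3 GPa
coal seam: 1290 kg/m³ × 9.80665 m/s² × 70 m = 8.855×10^5 Pa = 8.855×10^-4 GPa
mudstone: 2460 kg/m³ × 9.80665 m/s² × 4630 m = 1.117×10^8 Pa = 0.1117 GPa
granite: 2710 kg/m³ × 9.80665 m/s² × 20760 m = 5.517×10^8 Pa = 0.5517 GPa
peridotite: 3190 kg/m³ × 9.80665 m/s² × 27240 m = 8.522×10^8 Pa = 0.8522 GPa
Total = 8.826×10^-3 + 8.855×10^-4 + 0.1117 + 0.5517 + 0.8522 = 1.5253 GPa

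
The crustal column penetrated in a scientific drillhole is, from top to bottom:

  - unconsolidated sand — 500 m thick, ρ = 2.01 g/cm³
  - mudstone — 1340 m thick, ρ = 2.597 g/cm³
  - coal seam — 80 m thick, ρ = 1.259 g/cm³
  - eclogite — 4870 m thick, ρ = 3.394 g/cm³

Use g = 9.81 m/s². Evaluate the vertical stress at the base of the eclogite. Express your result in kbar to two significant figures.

2.1 kbar

unconsolidated sand: 2010 kg/m³ × 9.81 m/s² × 500 m = 9.859×10^6 Pa = 0.09859 kbar
mudstone: 2597 kg/m³ × 9.81 m/s² × 1340 m = 3.414×10^7 Pa = 0.3414 kbar
coal seam: 1259 kg/m³ × 9.81 m/s² × 80 m = 9.881×10^5 Pa = 9.881×10^-3 kbar
eclogite: 3394 kg/m³ × 9.81 m/s² × 4870 m = 1.621×10^8 Pa = 1.621 kbar
Total = 0.09859 + 0.3414 + 9.881×10^-3 + 1.621 = 2.0713 kbar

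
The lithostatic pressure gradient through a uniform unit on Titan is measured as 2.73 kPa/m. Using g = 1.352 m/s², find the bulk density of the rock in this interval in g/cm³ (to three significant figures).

2.02 g/cm³

ρ = (dP/dz)/g = 2.73 kPa/m / 1.352 m/s² = 2730.0 Pa/m / 1.352 m/s² = 2019.2 kg/m³
= 2.019 g/cm³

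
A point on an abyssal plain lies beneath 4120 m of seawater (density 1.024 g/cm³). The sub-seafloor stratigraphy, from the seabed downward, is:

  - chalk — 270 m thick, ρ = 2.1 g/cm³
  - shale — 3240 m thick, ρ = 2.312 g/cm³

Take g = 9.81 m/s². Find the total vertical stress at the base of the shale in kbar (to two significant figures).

seawater: 1024 kg/m³ × 9.81 m/s² × 4120 m = 4.139×10^7 Pa = 0.4139 kbar
chalk: 2100 kg/m³ × 9.81 m/s² × 270 m = 5.562×10^6 Pa = 0.05562 kbar
shale: 2312 kg/m³ × 9.81 m/s² × 3240 m = 7.349×10^7 Pa = 0.7349 kbar
Total = 0.4139 + 0.05562 + 0.7349 = 1.2044 kbar

1.2 kbar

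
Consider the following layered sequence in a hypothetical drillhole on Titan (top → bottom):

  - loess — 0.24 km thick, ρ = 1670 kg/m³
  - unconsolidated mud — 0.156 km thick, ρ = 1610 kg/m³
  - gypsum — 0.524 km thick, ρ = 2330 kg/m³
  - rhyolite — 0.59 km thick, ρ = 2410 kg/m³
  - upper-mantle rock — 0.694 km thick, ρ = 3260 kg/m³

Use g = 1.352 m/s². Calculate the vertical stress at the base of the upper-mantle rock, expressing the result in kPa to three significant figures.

7510 kPa

loess: 1670 kg/m³ × 1.352 m/s² × 240 m = 5.419×10^5 Pa = 541.9 kPa
unconsolidated mud: 1610 kg/m³ × 1.352 m/s² × 156 m = 3.396×10^5 Pa = 339.6 kPa
gypsum: 2330 kg/m³ × 1.352 m/s² × 524 m = 1.651×10^6 Pa = 1651 kPa
rhyolite: 2410 kg/m³ × 1.352 m/s² × 590 m = 1.922×10^6 Pa = 1922 kPa
upper-mantle rock: 3260 kg/m³ × 1.352 m/s² × 694 m = 3.059×10^6 Pa = 3059 kPa
Total = 541.9 + 339.6 + 1651 + 1922 + 3059 = 7513.4 kPa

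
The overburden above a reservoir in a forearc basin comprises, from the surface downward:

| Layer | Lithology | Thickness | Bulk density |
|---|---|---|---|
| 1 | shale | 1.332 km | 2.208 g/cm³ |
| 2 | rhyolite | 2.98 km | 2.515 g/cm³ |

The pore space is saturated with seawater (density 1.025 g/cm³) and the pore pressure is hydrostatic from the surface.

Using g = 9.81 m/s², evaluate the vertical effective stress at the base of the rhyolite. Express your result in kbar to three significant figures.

0.590 kbar

Overburden (lithostatic) stress σ_v:
shale: 2208 kg/m³ × 9.81 m/s² × 1332 m = 2.885×10^7 Pa = 28.85 MPa
rhyolite: 2515 kg/m³ × 9.81 m/s² × 2980 m = 7.352×10^7 Pa = 73.52 MPa
Total = 28.85 + 73.52 = 102.37 MPa
Pore pressure P_p = 1025 kg/m³ × 9.81 m/s² × 4312 m = 4.336×10^7 Pa = 43.36 MPa
Effective stress σ' = σ_v − P_p = 102.4 − 43.36 = 59.017 MPa = 0.59017 kbar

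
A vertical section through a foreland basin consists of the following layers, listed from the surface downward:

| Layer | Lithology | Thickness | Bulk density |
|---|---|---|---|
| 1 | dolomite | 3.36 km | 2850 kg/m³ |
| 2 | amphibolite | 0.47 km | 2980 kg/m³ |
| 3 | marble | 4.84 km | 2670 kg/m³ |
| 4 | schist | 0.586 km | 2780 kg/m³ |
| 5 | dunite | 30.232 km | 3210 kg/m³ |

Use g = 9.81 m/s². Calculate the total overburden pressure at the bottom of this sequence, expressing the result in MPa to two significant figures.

1200 MPa

dolomite: 2850 kg/m³ × 9.81 m/s² × 3360 m = 9.394×10^7 Pa = 93.94 MPa
amphibolite: 2980 kg/m³ × 9.81 m/s² × 470 m = 1.374×10^7 Pa = 13.74 MPa
marble: 2670 kg/m³ × 9.81 m/s² × 4840 m = 1.268×10^8 Pa = 126.8 MPa
schist: 2780 kg/m³ × 9.81 m/s² × 586 m = 1.598×10^7 Pa = 15.98 MPa
dunite: 3210 kg/m³ × 9.81 m/s² × 30232 m = 9.520×10^8 Pa = 952.0 MPa
Total = 93.94 + 13.74 + 126.8 + 15.98 + 952.0 = 1202.4 MPa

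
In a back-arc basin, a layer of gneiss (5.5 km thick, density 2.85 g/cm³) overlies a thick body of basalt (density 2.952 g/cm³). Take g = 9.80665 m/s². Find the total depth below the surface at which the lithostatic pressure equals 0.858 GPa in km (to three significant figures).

Pressure at base of upper layers: 2850×9.80665×5500 = 1.537×10^8 Pa = 0.1537 GPa
Remaining pressure to be supplied by basalt: 8.580×10^8 − 1.537×10^8 = 7.043×10^8 Pa
Additional depth in basalt = 7.043×10^8 Pa / (2952 kg/m³ × 9.80665 m/s²) = 24328 m
Total depth = 5500 m + 24328 m = 29828 m
= 29.828 km

29.8 km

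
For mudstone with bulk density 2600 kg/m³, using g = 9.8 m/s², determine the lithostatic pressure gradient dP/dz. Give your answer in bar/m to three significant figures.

0.255 bar/m

dP/dz = ρg = 2600 kg/m³ × 9.8 m/s² = 25480 Pa/m
= 25480 Pa/m × (1 bar/m / 1.0000×10^5 Pa/m) = 0.25480 bar/m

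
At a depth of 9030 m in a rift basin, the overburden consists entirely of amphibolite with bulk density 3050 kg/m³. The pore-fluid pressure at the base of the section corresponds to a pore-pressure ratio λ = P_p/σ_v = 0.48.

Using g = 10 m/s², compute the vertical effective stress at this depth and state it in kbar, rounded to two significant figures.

1.4 kbar

Overburden (lithostatic) stress σ_v:
amphibolite: 3050 kg/m³ × 10 m/s² × 9030 m = 2.754×10^8 Pa = 275.4 MPa
Pore pressure P_p = λ·σ_v = 0.48 × 275.4 MPa = 132.2 MPa
Effective stress σ' = σ_v − P_p = 275.4 − 132.2 = 143.22 MPa = 1.4322 kbar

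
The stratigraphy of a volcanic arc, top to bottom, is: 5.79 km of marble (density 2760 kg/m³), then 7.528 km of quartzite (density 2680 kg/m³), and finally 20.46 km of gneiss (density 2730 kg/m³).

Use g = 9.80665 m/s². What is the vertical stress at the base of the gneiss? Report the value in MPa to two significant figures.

900 MPa

marble: 2760 kg/m³ × 9.80665 m/s² × 5790 m = 1.567×10^8 Pa = 156.7 MPa
quartzite: 2680 kg/m³ × 9.80665 m/s² × 7528 m = 1.978×10^8 Pa = 197.8 MPa
gneiss: 2730 kg/m³ × 9.80665 m/s² × 20460 m = 5.478×10^8 Pa = 547.8 MPa
Total = 156.7 + 197.8 + 547.8 = 902.32 MPa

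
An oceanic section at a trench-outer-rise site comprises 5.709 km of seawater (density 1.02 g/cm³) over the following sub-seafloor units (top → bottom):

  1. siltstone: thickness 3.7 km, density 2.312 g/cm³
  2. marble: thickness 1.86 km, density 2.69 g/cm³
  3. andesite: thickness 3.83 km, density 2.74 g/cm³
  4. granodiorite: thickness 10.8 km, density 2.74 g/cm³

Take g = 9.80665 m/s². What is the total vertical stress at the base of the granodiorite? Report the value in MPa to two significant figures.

seawater: 1020 kg/m³ × 9.80665 m/s² × 5709 m = 5.711×10^7 Pa = 57.11 MPa
siltstone: 2312 kg/m³ × 9.80665 m/s² × 3700 m = 8.389×10^7 Pa = 83.89 MPa
marble: 2690 kg/m³ × 9.80665 m/s² × 1860 m = 4.907×10^7 Pa = 49.07 MPa
andesite: 2740 kg/m³ × 9.80665 m/s² × 3830 m = 1.029×10^8 Pa = 102.9 MPa
granodiorite: 2740 kg/m³ × 9.80665 m/s² × 10800 m = 2.902×10^8 Pa = 290.2 MPa
Total = 57.11 + 83.89 + 49.07 + 102.9 + 290.2 = 583.17 MPa

580 MPa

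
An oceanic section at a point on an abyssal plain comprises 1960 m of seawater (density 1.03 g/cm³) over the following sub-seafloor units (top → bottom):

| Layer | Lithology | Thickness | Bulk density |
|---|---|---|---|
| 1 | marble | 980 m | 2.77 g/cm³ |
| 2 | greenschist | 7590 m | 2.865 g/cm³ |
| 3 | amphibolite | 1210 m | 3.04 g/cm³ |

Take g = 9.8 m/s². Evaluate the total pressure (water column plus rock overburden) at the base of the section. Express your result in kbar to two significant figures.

3.0 kbar

seawater: 1030 kg/m³ × 9.8 m/s² × 1960 m = 1.978×10^7 Pa = 0.1978 kbar
marble: 2770 kg/m³ × 9.8 m/s² × 980 m = 2.660×10^7 Pa = 0.2660 kbar
greenschist: 2865 kg/m³ × 9.8 m/s² × 7590 m = 2.131×10^8 Pa = 2.131 kbar
amphibolite: 3040 kg/m³ × 9.8 m/s² × 1210 m = 3.605×10^7 Pa = 0.3605 kbar
Total = 0.1978 + 0.2660 + 2.131 + 0.3605 = 2.9554 kbar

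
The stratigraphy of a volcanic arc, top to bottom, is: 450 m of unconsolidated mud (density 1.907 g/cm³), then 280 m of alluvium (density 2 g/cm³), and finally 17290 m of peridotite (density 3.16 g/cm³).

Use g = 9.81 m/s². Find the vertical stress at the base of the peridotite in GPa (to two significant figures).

0.55 GPa

unconsolidated mud: 1907 kg/m³ × 9.81 m/s² × 450 m = 8.418×10^6 Pa = 8.418×10^-3 GPa
alluvium: 2000 kg/m³ × 9.81 m/s² × 280 m = 5.494×10^6 Pa = 5.494×10^-3 GPa
peridotite: 3160 kg/m³ × 9.81 m/s² × 17290 m = 5.360×10^8 Pa = 0.5360 GPa
Total = 8.418×10^-3 + 5.494×10^-3 + 0.5360 = 0.54990 GPa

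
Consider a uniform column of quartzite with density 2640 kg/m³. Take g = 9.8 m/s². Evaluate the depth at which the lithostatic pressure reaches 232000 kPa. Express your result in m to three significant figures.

h = P/(ρg) = 232000 kPa / (2640 kg/m³ × 9.8 m/s²) = 2.320×10^8 Pa / 25872 Pa/m = 8967.2 m

8970 m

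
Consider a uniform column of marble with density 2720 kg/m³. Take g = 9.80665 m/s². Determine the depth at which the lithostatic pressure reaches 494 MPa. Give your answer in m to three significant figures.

h = P/(ρg) = 494 MPa / (2720 kg/m³ × 9.80665 m/s²) = 4.940×10^8 Pa / 26674 Pa/m = 18520 m

18500 m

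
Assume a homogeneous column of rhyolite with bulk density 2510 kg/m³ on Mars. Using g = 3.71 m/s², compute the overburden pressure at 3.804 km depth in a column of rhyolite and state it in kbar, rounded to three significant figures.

rhyolite: 2510 kg/m³ × 3.71 m/s² × 3804 m = 3.542×10^7 Pa = 0.3542 kbar

0.354 kbar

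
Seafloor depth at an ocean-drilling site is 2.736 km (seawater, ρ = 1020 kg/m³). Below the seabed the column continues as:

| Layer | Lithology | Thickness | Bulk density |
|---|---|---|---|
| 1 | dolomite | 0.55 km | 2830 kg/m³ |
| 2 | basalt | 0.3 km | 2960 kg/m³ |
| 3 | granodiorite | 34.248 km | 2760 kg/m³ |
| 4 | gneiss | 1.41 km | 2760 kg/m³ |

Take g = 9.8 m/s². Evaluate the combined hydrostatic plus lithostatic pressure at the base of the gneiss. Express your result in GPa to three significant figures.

seawater: 1020 kg/m³ × 9.8 m/s² × 2736 m = 2.735×10^7 Pa = 0.02735 GPa
dolomite: 2830 kg/m³ × 9.8 m/s² × 550 m = 1.525×10^7 Pa = 0.01525 GPa
basalt: 2960 kg/m³ × 9.8 m/s² × 300 m = 8.702×10^6 Pa = 8.702×10^-3 GPa
granodiorite: 2760 kg/m³ × 9.8 m/s² × 34248 m = 9.263×10^8 Pa = 0.9263 GPa
gneiss: 2760 kg/m³ × 9.8 m/s² × 1410 m = 3.814×10^7 Pa = 0.03814 GPa
Total = 0.02735 + 0.01525 + 8.702×10^-3 + 0.9263 + 0.03814 = 1.0158 GPa

1.02 GPa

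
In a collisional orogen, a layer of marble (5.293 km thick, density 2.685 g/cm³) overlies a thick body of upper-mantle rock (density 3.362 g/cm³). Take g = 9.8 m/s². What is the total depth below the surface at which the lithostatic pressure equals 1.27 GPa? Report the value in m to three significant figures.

Pressure at base of upper layers: 2685×9.8×5293 = 1.393×10^8 Pa = 0.1393 GPa
Remaining pressure to be supplied by upper-mantle rock: 1.270×10^9 − 1.393×10^8 = 1.131×10^9 Pa
Additional depth in upper-mantle rock = 1.131×10^9 Pa / (3362 kg/m³ × 9.8 m/s²) = 34319 m
Total depth = 5293 m + 34319 m = 39612 m

39600 m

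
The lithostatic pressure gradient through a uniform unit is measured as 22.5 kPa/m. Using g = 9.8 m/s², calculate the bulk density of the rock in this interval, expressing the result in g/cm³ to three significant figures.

ρ = (dP/dz)/g = 22.5 kPa/m / 9.8 m/s² = 22500 Pa/m / 9.8 m/s² = 2295.9 kg/m³
= 2.296 g/cm³

2.30 g/cm³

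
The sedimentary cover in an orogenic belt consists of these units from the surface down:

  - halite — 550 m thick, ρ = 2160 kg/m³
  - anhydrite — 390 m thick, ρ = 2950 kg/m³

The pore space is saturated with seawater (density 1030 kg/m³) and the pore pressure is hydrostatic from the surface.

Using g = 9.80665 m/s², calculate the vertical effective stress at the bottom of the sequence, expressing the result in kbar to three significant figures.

Overburden (lithostatic) stress σ_v:
halite: 2160 kg/m³ × 9.80665 m/s² × 550 m = 1.165×10^7 Pa = 11.65 MPa
anhydrite: 2950 kg/m³ × 9.80665 m/s² × 390 m = 1.128×10^7 Pa = 11.28 MPa
Total = 11.65 + 11.28 = 22.933 MPa
Pore pressure P_p = 1030 kg/m³ × 9.80665 m/s² × 940 m = 9.495×10^6 Pa = 9.495 MPa
Effective stress σ' = σ_v − P_p = 22.93 − 9.495 = 13.438 MPa = 0.13438 kbar

0.134 kbar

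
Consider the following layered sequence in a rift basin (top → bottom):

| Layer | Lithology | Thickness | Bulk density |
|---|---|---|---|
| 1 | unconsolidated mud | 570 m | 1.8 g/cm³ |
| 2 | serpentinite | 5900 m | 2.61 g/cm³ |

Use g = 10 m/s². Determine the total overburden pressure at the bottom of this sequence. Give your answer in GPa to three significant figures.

unconsolidated mud: 1800 kg/m³ × 10 m/s² × 570 m = 1.026×10^7 Pa = 0.01026 GPa
serpentinite: 2610 kg/m³ × 10 m/s² × 5900 m = 1.540×10^8 Pa = 0.1540 GPa
Total = 0.01026 + 0.1540 = 0.16425 GPa

0.164 GPa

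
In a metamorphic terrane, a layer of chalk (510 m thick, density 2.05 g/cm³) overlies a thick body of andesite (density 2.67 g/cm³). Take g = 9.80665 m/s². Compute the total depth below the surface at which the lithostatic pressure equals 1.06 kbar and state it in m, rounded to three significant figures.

Pressure at base of upper layers: 2050×9.80665×510 = 1.025×10^7 Pa = 0.1025 kbar
Remaining pressure to be supplied by andesite: 1.060×10^8 − 1.025×10^7 = 9.575×10^7 Pa
Additional depth in andesite = 9.575×10^7 Pa / (2670 kg/m³ × 9.80665 m/s²) = 3656.7 m
Total depth = 510 m + 3656.7 m = 4166.7 m

4170 m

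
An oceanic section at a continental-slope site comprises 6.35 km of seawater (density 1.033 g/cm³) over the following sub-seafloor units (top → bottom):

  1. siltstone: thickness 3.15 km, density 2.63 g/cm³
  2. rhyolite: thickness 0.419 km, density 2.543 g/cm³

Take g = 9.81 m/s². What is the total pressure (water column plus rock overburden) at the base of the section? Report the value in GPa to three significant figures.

0.156 GPa

seawater: 1033 kg/m³ × 9.81 m/s² × 6350 m = 6.435×10^7 Pa = 0.06435 GPa
siltstone: 2630 kg/m³ × 9.81 m/s² × 3150 m = 8.127×10^7 Pa = 0.08127 GPa
rhyolite: 2543 kg/m³ × 9.81 m/s² × 419 m = 1.045×10^7 Pa = 0.01045 GPa
Total = 0.06435 + 0.08127 + 0.01045 = 0.15607 GPa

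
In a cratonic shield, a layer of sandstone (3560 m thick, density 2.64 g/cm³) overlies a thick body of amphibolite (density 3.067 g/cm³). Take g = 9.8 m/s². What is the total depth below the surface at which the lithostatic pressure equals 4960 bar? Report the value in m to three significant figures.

17000 m

Pressure at base of upper layers: 2640×9.8×3560 = 9.210×10^7 Pa = 921.0 bar
Remaining pressure to be supplied by amphibolite: 4.960×10^8 − 9.210×10^7 = 4.039×10^8 Pa
Additional depth in amphibolite = 4.039×10^8 Pa / (3067 kg/m³ × 9.8 m/s²) = 13438 m
Total depth = 3560 m + 13438 m = 16998 m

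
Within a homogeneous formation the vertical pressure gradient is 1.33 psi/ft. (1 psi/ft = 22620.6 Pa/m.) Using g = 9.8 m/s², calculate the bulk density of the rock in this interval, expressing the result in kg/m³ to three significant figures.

ρ = (dP/dz)/g = 1.33 psi/ft / 9.8 m/s² = 30085 Pa/m / 9.8 m/s² = 3069.9 kg/m³

3070 kg/m³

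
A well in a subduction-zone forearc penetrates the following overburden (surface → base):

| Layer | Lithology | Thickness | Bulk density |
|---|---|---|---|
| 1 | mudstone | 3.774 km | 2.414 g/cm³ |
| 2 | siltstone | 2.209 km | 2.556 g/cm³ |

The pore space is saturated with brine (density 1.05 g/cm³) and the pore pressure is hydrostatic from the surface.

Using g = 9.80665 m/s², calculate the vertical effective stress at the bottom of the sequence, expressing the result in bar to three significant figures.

831 bar

Overburden (lithostatic) stress σ_v:
mudstone: 2414 kg/m³ × 9.80665 m/s² × 3774 m = 8.934×10^7 Pa = 89.34 MPa
siltstone: 2556 kg/m³ × 9.80665 m/s² × 2209 m = 5.537×10^7 Pa = 55.37 MPa
Total = 89.34 + 55.37 = 144.71 MPa
Pore pressure P_p = 1050 kg/m³ × 9.80665 m/s² × 5983 m = 6.161×10^7 Pa = 61.61 MPa
Effective stress σ' = σ_v − P_p = 144.7 − 61.61 = 83.106 MPa = 831.06 bar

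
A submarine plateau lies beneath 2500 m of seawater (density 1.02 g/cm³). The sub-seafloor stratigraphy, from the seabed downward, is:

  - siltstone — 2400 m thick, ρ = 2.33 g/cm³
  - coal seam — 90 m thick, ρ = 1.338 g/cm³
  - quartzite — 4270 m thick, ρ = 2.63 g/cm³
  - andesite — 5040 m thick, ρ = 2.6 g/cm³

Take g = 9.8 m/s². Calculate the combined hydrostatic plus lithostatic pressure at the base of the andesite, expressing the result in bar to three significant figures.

3190 bar

seawater: 1020 kg/m³ × 9.8 m/s² × 2500 m = 2.499×10^7 Pa = 249.9 bar
siltstone: 2330 kg/m³ × 9.8 m/s² × 2400 m = 5.480×10^7 Pa = 548.0 bar
coal seam: 1338 kg/m³ × 9.8 m/s² × 90 m = 1.180×10^6 Pa = 11.80 bar
quartzite: 2630 kg/m³ × 9.8 m/s² × 4270 m = 1.101×10^8 Pa = 1101 bar
andesite: 2600 kg/m³ × 9.8 m/s² × 5040 m = 1.284×10^8 Pa = 1284 bar
Total = 249.9 + 548.0 + 11.80 + 1101 + 1284 = 3194.5 bar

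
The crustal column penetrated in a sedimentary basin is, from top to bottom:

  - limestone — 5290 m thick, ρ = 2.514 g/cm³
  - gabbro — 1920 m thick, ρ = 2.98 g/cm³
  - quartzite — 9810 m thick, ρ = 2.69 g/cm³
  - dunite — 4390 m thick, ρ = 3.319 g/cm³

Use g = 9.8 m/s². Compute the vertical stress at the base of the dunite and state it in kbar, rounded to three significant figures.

limestone: 2514 kg/m³ × 9.8 m/s² × 5290 m = 1.303×10^8 Pa = 1.303 kbar
gabbro: 2980 kg/m³ × 9.8 m/s² × 1920 m = 5.607×10^7 Pa = 0.5607 kbar
quartzite: 2690 kg/m³ × 9.8 m/s² × 9810 m = 2.586×10^8 Pa = 2.586 kbar
dunite: 3319 kg/m³ × 9.8 m/s² × 4390 m = 1.428×10^8 Pa = 1.428 kbar
Total = 1.303 + 0.5607 + 2.586 + 1.428 = 5.8780 kbar

5.88 kbar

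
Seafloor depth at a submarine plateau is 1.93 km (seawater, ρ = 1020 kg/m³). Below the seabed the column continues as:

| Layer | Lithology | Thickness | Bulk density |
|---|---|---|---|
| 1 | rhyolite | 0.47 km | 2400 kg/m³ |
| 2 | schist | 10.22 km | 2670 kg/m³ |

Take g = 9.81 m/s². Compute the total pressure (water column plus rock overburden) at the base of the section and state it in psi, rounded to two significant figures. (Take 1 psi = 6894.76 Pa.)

seawater: 1020 kg/m³ × 9.81 m/s² × 1930 m = 1.931×10^7 Pa = 2801 psi
rhyolite: 2400 kg/m³ × 9.81 m/s² × 470 m = 1.107×10^7 Pa = 1605 psi
schist: 2670 kg/m³ × 9.81 m/s² × 10220 m = 2.677×10^8 Pa = 38825 psi
Total = 2801 + 1605 + 38825 = 43231 psi

43000 psi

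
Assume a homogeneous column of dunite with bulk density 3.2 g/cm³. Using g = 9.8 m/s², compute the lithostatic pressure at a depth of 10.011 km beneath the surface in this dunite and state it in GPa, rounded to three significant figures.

0.314 GPa

dunite: 3200 kg/m³ × 9.8 m/s² × 10011 m = 3.139×10^8 Pa = 0.3139 GPa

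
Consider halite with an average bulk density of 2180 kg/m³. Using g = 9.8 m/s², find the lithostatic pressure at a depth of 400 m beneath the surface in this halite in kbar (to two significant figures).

halite: 2180 kg/m³ × 9.8 m/s² × 400 m = 8.546×10^6 Pa = 0.08546 kbar

0.085 kbar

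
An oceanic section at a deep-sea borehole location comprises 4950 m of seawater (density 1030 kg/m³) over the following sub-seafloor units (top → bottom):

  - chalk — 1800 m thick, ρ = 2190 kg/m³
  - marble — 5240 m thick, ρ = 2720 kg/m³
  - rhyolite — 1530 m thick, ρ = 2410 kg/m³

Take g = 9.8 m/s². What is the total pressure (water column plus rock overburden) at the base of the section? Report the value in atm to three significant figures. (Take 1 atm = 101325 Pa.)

2610 atm

seawater: 1030 kg/m³ × 9.8 m/s² × 4950 m = 4.997×10^7 Pa = 493.1 atm
chalk: 2190 kg/m³ × 9.8 m/s² × 1800 m = 3.863×10^7 Pa = 381.3 atm
marble: 2720 kg/m³ × 9.8 m/s² × 5240 m = 1.397×10^8 Pa = 1379 atm
rhyolite: 2410 kg/m³ × 9.8 m/s² × 1530 m = 3.614×10^7 Pa = 356.6 atm
Total = 493.1 + 381.3 + 1379 + 356.6 = 2609.5 atm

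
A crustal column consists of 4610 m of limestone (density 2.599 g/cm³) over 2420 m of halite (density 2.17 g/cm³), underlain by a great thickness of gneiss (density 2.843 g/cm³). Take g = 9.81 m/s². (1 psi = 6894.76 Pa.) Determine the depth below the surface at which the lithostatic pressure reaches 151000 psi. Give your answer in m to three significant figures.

Pressure at base of upper layers: 2599×9.81×4610 + 2170×9.81×2420 = 1.691×10^8 Pa = 24519 psi
Remaining pressure to be supplied by gneiss: 1.041×10^9 − 1.691×10^8 = 8.721×10^8 Pa
Additional depth in gneiss = 8.721×10^8 Pa / (2843 kg/m³ × 9.81 m/s²) = 31268 m
Total depth = 7030 m + 31268 m = 38298 m

38300 m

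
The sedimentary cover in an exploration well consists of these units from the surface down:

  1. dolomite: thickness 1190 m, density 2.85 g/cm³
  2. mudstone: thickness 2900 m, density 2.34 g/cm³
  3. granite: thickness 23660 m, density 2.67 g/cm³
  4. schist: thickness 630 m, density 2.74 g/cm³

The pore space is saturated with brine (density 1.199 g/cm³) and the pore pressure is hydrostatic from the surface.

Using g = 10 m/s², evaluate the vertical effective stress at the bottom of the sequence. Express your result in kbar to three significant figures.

4.10 kbar

Overburden (lithostatic) stress σ_v:
dolomite: 2850 kg/m³ × 10 m/s² × 1190 m = 3.392×10^7 Pa = 33.91 MPa
mudstone: 2340 kg/m³ × 10 m/s² × 2900 m = 6.786×10^7 Pa = 67.86 MPa
granite: 2670 kg/m³ × 10 m/s² × 23660 m = 6.317×10^8 Pa = 631.7 MPa
schist: 2740 kg/m³ × 10 m/s² × 630 m = 1.726×10^7 Pa = 17.26 MPa
Total = 33.91 + 67.86 + 631.7 + 17.26 = 750.76 MPa
Pore pressure P_p = 1199 kg/m³ × 10 m/s² × 28380 m = 3.403×10^8 Pa = 340.3 MPa
Effective stress σ' = σ_v − P_p = 750.8 − 340.3 = 410.48 MPa = 4.1048 kbar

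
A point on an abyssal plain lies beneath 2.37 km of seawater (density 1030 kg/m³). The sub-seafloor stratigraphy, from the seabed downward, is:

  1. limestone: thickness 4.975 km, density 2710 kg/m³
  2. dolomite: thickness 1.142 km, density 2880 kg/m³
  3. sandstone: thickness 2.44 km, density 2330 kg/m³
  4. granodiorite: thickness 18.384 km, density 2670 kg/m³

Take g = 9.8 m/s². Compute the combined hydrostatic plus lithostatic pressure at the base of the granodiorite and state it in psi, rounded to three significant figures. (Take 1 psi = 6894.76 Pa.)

105000 psi

seawater: 1030 kg/m³ × 9.8 m/s² × 2370 m = 2.392×10^7 Pa = 3470 psi
limestone: 2710 kg/m³ × 9.8 m/s² × 4975 m = 1.321×10^8 Pa = 19163 psi
dolomite: 2880 kg/m³ × 9.8 m/s² × 1142 m = 3.223×10^7 Pa = 4675 psi
sandstone: 2330 kg/m³ × 9.8 m/s² × 2440 m = 5.571×10^7 Pa = 8081 psi
granodiorite: 2670 kg/m³ × 9.8 m/s² × 18384 m = 4.810×10^8 Pa = 69768 psi
Total = 3470 + 19163 + 4675 + 8081 + 69768 = 1.0516×10^5 psi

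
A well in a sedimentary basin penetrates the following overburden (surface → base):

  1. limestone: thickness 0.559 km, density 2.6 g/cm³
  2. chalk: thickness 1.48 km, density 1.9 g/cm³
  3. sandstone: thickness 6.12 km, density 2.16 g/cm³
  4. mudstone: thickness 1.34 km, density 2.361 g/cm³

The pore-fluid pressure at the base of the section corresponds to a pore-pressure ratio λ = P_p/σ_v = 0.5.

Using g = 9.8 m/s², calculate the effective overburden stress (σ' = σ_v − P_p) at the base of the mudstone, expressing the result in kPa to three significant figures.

101000 kPa

Overburden (lithostatic) stress σ_v:
limestone: 2600 kg/m³ × 9.8 m/s² × 559 m = 1.424×10^7 Pa = 14.24 MPa
chalk: 1900 kg/m³ × 9.8 m/s² × 1480 m = 2.756×10^7 Pa = 27.56 MPa
sandstone: 2160 kg/m³ × 9.8 m/s² × 6120 m = 1.295×10^8 Pa = 129.5 MPa
mudstone: 2361 kg/m³ × 9.8 m/s² × 1340 m = 3.100×10^7 Pa = 31.00 MPa
Total = 14.24 + 27.56 + 129.5 + 31.00 = 202.35 MPa
Pore pressure P_p = λ·σ_v = 0.5 × 202.4 MPa = 101.2 MPa
Effective stress σ' = σ_v − P_p = 202.4 − 101.2 = 101.18 MPa = 1.0118×10^5 kPa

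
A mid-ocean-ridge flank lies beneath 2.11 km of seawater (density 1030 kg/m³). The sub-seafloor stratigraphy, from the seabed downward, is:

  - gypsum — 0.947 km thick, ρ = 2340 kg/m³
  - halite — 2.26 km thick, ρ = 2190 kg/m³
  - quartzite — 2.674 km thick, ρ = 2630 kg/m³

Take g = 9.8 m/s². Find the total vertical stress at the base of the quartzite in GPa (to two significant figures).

seawater: 1030 kg/m³ × 9.8 m/s² × 2110 m = 2.130×10^7 Pa = 0.02130 GPa
gypsum: 2340 kg/m³ × 9.8 m/s² × 947 m = 2.172×10^7 Pa = 0.02172 GPa
halite: 2190 kg/m³ × 9.8 m/s² × 2260 m = 4.850×10^7 Pa = 0.04850 GPa
quartzite: 2630 kg/m³ × 9.8 m/s² × 2674 m = 6.892×10^7 Pa = 0.06892 GPa
Total = 0.02130 + 0.02172 + 0.04850 + 0.06892 = 0.16044 GPa

0.16 GPa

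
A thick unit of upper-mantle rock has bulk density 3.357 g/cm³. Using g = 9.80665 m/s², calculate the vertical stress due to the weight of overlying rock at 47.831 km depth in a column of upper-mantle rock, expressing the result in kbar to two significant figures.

16 kbar

upper-mantle rock: 3357 kg/m³ × 9.80665 m/s² × 47831 m = 1.575×10^9 Pa = 15.75 kbar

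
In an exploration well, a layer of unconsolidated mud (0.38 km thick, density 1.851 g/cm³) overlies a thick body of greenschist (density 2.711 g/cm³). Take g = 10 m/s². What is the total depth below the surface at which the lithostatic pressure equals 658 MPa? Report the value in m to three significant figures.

24400 m

Pressure at base of upper layers: 1851×10×380 = 7.034×10^6 Pa = 7.034 MPa
Remaining pressure to be supplied by greenschist: 6.580×10^8 − 7.034×10^6 = 6.510×10^8 Pa
Additional depth in greenschist = 6.510×10^8 Pa / (2711 kg/m³ × 10 m/s²) = 24012 m
Total depth = 380 m + 24012 m = 24392 m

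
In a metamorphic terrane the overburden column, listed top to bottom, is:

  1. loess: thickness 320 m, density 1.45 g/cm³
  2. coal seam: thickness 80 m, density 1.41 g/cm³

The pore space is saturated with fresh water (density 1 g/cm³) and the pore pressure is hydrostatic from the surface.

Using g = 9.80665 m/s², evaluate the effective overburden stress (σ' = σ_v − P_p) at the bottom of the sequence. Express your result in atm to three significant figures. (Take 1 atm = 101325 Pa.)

17.1 atm

Overburden (lithostatic) stress σ_v:
loess: 1450 kg/m³ × 9.80665 m/s² × 320 m = 4.550×10^6 Pa = 4.550 MPa
coal seam: 1410 kg/m³ × 9.80665 m/s² × 80 m = 1.106×10^6 Pa = 1.106 MPa
Total = 4.550 + 1.106 = 5.6565 MPa
Pore pressure P_p = 1000 kg/m³ × 9.80665 m/s² × 400 m = 3.923×10^6 Pa = 3.923 MPa
Effective stress σ' = σ_v − P_p = 5.656 − 3.923 = 1.7338 MPa = 17.111 atm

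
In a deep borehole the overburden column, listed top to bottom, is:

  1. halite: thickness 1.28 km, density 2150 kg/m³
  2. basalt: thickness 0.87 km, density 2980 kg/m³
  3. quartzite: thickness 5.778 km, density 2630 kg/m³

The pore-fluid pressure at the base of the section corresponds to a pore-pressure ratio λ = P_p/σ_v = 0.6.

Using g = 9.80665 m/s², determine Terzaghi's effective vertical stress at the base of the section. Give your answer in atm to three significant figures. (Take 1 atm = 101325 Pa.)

Overburden (lithostatic) stress σ_v:
halite: 2150 kg/m³ × 9.80665 m/s² × 1280 m = 2.699×10^7 Pa = 26.99 MPa
basalt: 2980 kg/m³ × 9.80665 m/s² × 870 m = 2.542×10^7 Pa = 25.42 MPa
quartzite: 2630 kg/m³ × 9.80665 m/s² × 5778 m = 1.490×10^8 Pa = 149.0 MPa
Total = 26.99 + 25.42 + 149.0 = 201.44 MPa
Pore pressure P_p = λ·σ_v = 0.6 × 201.4 MPa = 120.9 MPa
Effective stress σ' = σ_v − P_p = 201.4 − 120.9 = 80.574 MPa = 795.21 atm

795 atm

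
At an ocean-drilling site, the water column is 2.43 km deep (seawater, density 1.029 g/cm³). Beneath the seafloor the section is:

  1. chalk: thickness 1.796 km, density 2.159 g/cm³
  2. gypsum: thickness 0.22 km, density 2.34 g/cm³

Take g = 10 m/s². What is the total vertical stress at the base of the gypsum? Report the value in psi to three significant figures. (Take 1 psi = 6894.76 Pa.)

10000 psi

seawater: 1029 kg/m³ × 10 m/s² × 2430 m = 2.500×10^7 Pa = 3627 psi
chalk: 2159 kg/m³ × 10 m/s² × 1796 m = 3.878×10^7 Pa = 5624 psi
gypsum: 2340 kg/m³ × 10 m/s² × 220 m = 5.148×10^6 Pa = 746.7 psi
Total = 3627 + 5624 + 746.7 = 9997.2 psi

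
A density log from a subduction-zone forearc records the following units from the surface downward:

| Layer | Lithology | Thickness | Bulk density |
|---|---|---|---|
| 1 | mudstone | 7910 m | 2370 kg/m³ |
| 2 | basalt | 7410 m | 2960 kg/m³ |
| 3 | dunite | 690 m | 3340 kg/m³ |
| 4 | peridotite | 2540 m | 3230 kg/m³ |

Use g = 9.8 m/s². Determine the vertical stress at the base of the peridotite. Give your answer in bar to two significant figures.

5000 bar

mudstone: 2370 kg/m³ × 9.8 m/s² × 7910 m = 1.837×10^8 Pa = 1837 bar
basalt: 2960 kg/m³ × 9.8 m/s² × 7410 m = 2.149×10^8 Pa = 2149 bar
dunite: 3340 kg/m³ × 9.8 m/s² × 690 m = 2.259×10^7 Pa = 225.9 bar
peridotite: 3230 kg/m³ × 9.8 m/s² × 2540 m = 8.040×10^7 Pa = 804.0 bar
Total = 1837 + 2149 + 225.9 + 804.0 = 5016.5 bar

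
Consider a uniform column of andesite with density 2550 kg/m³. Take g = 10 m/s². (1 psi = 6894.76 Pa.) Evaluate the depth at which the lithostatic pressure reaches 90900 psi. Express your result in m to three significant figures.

h = P/(ρg) = 90900 psi / (2550 kg/m³ × 10 m/s²) = 6.267×10^8 Pa / 25500 Pa/m = 24578 m

24600 m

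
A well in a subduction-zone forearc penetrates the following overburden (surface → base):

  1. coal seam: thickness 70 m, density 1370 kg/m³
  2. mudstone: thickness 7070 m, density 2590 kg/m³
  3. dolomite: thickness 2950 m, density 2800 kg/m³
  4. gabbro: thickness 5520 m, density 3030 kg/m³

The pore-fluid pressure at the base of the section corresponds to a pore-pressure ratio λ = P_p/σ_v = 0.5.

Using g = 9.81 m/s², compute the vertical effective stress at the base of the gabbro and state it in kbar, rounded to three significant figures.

2.13 kbar

Overburden (lithostatic) stress σ_v:
coal seam: 1370 kg/m³ × 9.81 m/s² × 70 m = 9.408×10^5 Pa = 0.9408 MPa
mudstone: 2590 kg/m³ × 9.81 m/s² × 7070 m = 1.796×10^8 Pa = 179.6 MPa
dolomite: 2800 kg/m³ × 9.81 m/s² × 2950 m = 8.103×10^7 Pa = 81.03 MPa
gabbro: 3030 kg/m³ × 9.81 m/s² × 5520 m = 1.641×10^8 Pa = 164.1 MPa
Total = 0.9408 + 179.6 + 81.03 + 164.1 = 425.68 MPa
Pore pressure P_p = λ·σ_v = 0.5 × 425.7 MPa = 212.8 MPa
Effective stress σ' = σ_v − P_p = 425.7 − 212.8 = 212.84 MPa = 2.1284 kbar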